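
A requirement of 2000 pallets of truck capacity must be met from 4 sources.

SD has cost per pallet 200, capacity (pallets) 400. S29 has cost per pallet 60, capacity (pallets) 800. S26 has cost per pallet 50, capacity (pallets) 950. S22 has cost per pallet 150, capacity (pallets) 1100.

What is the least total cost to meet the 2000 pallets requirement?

133000

Use sources in increasing cost order.
Take 950 from S26 at 50 → need 1050 more.
S29 at 60: take all 800 pallets → 250 still needed.
S22 at 150: take 250 of its 1100 → requirement met.
SD: unused.
Cost = 950×50 + 800×60 + 250×150 = 133000.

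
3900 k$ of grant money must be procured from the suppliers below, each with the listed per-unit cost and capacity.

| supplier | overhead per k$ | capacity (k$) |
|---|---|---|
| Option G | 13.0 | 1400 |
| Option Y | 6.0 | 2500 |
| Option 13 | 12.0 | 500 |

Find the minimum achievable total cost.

Fill from the cheapest supplier first.
Option Y at 6.0: take all 2500 k$ → 1400 still needed.
Option 13 at 12.0: take all 500 k$ → 900 still needed.
Take 900 from Option G at 13.0 to finish.
Cost = 2500×6.0 + 500×12.0 + 900×13.0 = 32700.

32700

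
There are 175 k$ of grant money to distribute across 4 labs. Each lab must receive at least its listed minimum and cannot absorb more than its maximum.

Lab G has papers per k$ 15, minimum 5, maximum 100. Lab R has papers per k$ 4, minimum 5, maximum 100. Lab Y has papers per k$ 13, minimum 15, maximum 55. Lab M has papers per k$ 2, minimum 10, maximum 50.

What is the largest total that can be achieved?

2275

Meeting every minimum uses 5+5+15+10 = 35 k$, leaving 140.
Rank by papers per k$: Lab G 15 > Lab Y 13 > Lab R 4 > Lab M 2.
Lab G takes 95 more to reach its cap of 100 — 45 left.
Give Lab Y 40 more to hit its cap of 55 — 5 left.
Lab R has room for 95 more but only 5 remain, so it gets 10.
Total = 15×100 + 4×10 + 13×55 + 2×10 = 2275.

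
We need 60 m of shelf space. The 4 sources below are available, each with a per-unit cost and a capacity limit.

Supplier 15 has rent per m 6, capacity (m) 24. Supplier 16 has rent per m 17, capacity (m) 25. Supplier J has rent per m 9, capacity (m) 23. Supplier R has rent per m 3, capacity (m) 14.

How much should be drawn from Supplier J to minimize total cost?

Use sources in increasing cost order.
Supplier R at 3: take all 14 m ; 46 still needed.
Take 24 from Supplier 15 at 6 ; need 22 more.
Take 22 from Supplier J at 9 to finish.
Supplier 16: unused.

22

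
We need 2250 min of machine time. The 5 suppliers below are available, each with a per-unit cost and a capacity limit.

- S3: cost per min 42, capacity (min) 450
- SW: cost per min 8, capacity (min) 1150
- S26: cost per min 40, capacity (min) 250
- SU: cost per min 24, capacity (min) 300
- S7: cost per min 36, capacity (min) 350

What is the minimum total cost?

Use suppliers in increasing cost order.
Take 1150 from SW at 8 ; need 1100 more.
Take 300 from SU at 24 ; need 800 more.
S7 at 36: take all 350 min ; 450 still needed.
Take 250 from S26 at 40 ; need 200 more.
Take 200 from S3 at 42 to finish.
Cost = 1150×8 + 300×24 + 350×36 + 250×40 + 200×42 = 47400.

47400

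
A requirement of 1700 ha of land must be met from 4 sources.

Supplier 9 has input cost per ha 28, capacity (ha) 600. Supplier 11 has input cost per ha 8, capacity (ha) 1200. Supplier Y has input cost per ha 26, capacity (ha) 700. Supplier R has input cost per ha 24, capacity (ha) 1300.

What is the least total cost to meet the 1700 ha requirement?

Use sources in increasing cost order.
Supplier 11 (8): use full 1200 ; 500 ha to go.
Take 500 from Supplier R at 24 to finish.
Supplier Y, Supplier 9: unused.
Cost = 1200×8 + 500×24 = 21600.

21600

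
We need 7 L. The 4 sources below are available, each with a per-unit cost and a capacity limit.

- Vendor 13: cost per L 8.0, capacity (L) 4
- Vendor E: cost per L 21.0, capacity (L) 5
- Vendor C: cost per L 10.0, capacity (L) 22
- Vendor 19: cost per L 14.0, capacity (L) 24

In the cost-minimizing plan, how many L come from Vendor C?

Use sources in increasing cost order.
Vendor 13 (8.0): use full 4 ; 3 L to go.
Take 3 from Vendor C at 10.0 to finish.
Vendor 19, Vendor E: unused.

3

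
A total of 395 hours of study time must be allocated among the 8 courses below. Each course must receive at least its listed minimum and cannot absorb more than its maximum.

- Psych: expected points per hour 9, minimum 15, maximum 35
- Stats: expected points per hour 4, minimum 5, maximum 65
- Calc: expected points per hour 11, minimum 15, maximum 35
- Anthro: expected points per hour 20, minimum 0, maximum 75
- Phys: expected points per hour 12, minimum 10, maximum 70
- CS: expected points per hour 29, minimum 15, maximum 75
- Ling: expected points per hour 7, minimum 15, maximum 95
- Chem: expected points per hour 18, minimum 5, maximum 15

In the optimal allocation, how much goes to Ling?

85

Meeting every minimum uses 15+5+15+0+10+15+15+5 = 80 hours, leaving 315.
Rank by expected points per hour: CS 29 > Anthro 20 > Chem 18 > Phys 12 > Calc 11 > Psych 9 > Ling 7 > Stats 4.
Give CS 60 more to hit its cap of 75 → 255 left.
Anthro: +75 to 75 (cap) → 180 left.
Give Chem 10 more to hit its cap of 15 → 170 left.
Phys: +60 to 70 (cap) → 110 left.
Give Calc 20 more to hit its cap of 35 → 90 left.
Give Psych 20 more to hit its cap of 35 → 70 left.
Ling: +70 (room for 80) → 85. Pool exhausted.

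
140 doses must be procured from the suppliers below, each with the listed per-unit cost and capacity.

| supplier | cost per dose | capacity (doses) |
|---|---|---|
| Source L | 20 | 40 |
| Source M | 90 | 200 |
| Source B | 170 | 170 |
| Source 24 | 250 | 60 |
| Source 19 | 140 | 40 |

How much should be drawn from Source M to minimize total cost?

Use suppliers in increasing cost order.
Take 40 from Source L at 20 — need 100 more.
Source M at 90: take 100 of its 200 — requirement met.
Source 19, Source B, Source 24: unused.

100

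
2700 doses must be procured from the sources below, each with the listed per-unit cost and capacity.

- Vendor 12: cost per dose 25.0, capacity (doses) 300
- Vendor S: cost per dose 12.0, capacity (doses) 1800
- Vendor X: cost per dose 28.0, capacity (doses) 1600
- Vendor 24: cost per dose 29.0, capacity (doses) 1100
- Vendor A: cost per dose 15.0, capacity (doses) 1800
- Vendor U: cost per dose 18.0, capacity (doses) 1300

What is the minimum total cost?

35100

Fill from the cheapest source first.
Vendor S (12.0): use full 1800 — 900 doses to go.
Take 900 from Vendor A at 15.0 to finish.
Vendor U, Vendor 12, Vendor X, Vendor 24: unused.
Cost = 1800×12.0 + 900×15.0 = 35100.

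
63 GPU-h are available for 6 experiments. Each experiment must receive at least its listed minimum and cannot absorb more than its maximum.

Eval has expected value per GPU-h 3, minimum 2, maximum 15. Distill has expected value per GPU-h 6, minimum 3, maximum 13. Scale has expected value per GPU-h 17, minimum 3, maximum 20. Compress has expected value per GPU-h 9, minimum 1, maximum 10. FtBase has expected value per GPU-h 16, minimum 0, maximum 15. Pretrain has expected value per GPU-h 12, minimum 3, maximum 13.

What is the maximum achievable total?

850

Meeting every minimum uses 2+3+3+1+0+3 = 12 GPU-h, leaving 51.
Highest expected value per GPU-h first: Scale 17 > FtBase 16 > Pretrain 12 > Compress 9 > Distill 6 > Eval 3.
Scale: +17 to 20 (cap) → 34 left.
FtBase: +15 to 15 (cap) → 19 left.
Give Pretrain 10 more to hit its cap of 13 → 9 left.
Compress: +9 to 10 (cap) → 0 left.
Total = 3×2 + 6×3 + 17×20 + 9×10 + 16×15 + 12×13 = 850.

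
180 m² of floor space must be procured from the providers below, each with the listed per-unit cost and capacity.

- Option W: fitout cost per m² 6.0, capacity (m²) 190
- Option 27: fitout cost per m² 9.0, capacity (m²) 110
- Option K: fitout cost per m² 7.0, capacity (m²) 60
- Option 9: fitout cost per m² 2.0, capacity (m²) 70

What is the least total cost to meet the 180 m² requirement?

Fill from the cheapest provider first.
Option 9 (2.0): use full 70 — 110 m² to go.
Take 110 from Option W at 6.0 to finish.
Option K, Option 27: unused.
Cost = 70×2.0 + 110×6.0 = 800.

800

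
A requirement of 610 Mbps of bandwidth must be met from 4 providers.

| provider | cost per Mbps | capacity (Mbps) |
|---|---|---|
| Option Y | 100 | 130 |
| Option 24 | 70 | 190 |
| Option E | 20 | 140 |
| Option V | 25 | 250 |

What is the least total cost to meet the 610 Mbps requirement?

25350

Cheapest first:
Take 140 from Option E at 20 — need 470 more.
Option V at 25: take all 250 Mbps — 220 still needed.
Take 190 from Option 24 at 70 — need 30 more.
Take 30 from Option Y at 100 to finish.
Cost = 140×20 + 250×25 + 190×70 + 30×100 = 25350.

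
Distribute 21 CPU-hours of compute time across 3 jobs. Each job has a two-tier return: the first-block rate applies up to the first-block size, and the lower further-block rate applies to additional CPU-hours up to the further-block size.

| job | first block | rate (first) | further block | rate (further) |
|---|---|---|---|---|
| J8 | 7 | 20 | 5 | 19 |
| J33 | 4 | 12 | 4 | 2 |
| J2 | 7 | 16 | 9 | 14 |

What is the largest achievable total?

375

Treat each block as its own option and order by rate: J8/T1 20 > J8/T2 19 > J2/T1 16 > J2/T2 14 > J33/T1 12 > J33/T2 2.
J8/T1 (20): +7 — 14 left.
Fill J8 T2 block (5 at 19) — 9 left.
Fill J2 T1 block (7 at 16) — 2 left.
2 remain; put them into J2 T2 at 14.
Total = 20×7 + 19×5 + 16×7 + 14×2 = 375.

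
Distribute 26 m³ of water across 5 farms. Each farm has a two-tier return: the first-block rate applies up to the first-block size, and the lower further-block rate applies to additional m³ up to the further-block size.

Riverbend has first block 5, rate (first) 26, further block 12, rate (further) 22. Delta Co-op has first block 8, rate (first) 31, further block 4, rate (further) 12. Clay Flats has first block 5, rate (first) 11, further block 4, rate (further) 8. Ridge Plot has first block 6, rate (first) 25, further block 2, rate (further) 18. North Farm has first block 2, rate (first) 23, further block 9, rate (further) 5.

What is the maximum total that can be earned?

Order all 10 blocks by rate: Delta Co-op/first 31 > Riverbend/first 26 > Ridge Plot/first 25 > North Farm/first 23 > Riverbend/second 22 > Ridge Plot/second 18 > Delta Co-op/second 12 > Clay Flats/first 11 > Clay Flats/second 8 > North Farm/second 5.
Delta Co-op first at 31: fill all 8 → 18 left.
Riverbend first at 26: fill all 5 → 13 left.
Ridge Plot/first (25): +6 → 7 left.
North Farm/first (23): +2 → 5 left.
Riverbend/second: +5 of 12 at 22; pool empty.
Total = 31×8 + 26×5 + 25×6 + 23×2 + 22×5 = 684.

684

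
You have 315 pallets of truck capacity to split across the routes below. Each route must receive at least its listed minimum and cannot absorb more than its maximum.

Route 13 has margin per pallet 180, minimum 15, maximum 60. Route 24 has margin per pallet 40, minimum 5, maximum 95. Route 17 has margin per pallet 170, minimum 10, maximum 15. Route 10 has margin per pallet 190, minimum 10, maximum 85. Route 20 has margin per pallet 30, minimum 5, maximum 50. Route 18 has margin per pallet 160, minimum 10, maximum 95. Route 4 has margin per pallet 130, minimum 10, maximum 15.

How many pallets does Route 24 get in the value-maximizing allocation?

Meeting every minimum uses 15+5+10+10+5+10+10 = 65 pallets, leaving 250.
Order the routes by margin per pallet: Route 10 190 > Route 13 180 > Route 17 170 > Route 18 160 > Route 4 130 > Route 24 40 > Route 20 30.
Route 10: +75 to 85 (cap) — 175 left.
Route 13 takes 45 more to reach its cap of 60 — 130 left.
Give Route 17 5 more to hit its cap of 15 — 125 left.
Give Route 18 85 more to hit its cap of 95 — 40 left.
Give Route 4 5 more to hit its cap of 15 — 35 left.
Route 24 has room for 90 more but only 35 remain, so it gets 40.

40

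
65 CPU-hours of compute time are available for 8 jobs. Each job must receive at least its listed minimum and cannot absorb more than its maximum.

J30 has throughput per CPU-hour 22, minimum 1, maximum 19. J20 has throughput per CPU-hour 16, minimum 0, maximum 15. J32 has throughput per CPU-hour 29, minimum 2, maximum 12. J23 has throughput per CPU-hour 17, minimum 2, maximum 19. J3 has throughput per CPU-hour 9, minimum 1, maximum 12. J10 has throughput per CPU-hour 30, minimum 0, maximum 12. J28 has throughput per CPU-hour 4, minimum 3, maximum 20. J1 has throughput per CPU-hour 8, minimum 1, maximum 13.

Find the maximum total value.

Meeting every minimum uses 1+0+2+2+1+0+3+1 = 10 CPU-hours, leaving 55.
Rank by throughput per CPU-hour: J10 30 > J32 29 > J30 22 > J23 17 > J20 16 > J3 9 > J1 8 > J28 4.
J10: +12 to 12 (cap) ; 43 left.
J32 takes 10 more to reach its cap of 12 ; 33 left.
Give J30 18 more to hit its cap of 19 ; 15 left.
Only 15 left; J23 takes them to reach 17.
Total = 22×19 + 29×12 + 17×17 + 9×1 + 30×12 + 4×3 + 8×1 = 1444.

1444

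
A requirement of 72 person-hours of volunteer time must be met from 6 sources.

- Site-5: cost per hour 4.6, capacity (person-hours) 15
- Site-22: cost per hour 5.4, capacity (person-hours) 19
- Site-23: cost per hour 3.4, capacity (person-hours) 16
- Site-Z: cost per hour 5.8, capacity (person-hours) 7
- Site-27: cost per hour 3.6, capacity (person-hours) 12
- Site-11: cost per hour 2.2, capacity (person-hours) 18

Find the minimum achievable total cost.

Use sources in increasing cost order.
Site-11 (2.2): use full 18 ; 54 person-hours to go.
Take 16 from Site-23 at 3.4 ; need 38 more.
Site-27 at 3.6: take all 12 person-hours ; 26 still needed.
Site-5 at 4.6: take all 15 person-hours ; 11 still needed.
Site-22 at 5.4: take 11 of its 19 ; requirement met.
Site-Z: unused.
Cost = 18×2.2 + 16×3.4 + 12×3.6 + 15×4.6 + 11×5.4 = 265.6.

265.6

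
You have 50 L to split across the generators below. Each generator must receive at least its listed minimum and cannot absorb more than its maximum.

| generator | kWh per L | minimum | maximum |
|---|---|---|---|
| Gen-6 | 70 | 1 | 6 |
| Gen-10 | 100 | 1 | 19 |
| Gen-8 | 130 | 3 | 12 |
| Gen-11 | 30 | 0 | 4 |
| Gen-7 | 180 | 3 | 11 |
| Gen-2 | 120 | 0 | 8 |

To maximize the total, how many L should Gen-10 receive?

Meeting every minimum uses 1+1+3+0+3+0 = 8 L, leaving 42.
Rank by kWh per L: Gen-7 180 > Gen-8 130 > Gen-2 120 > Gen-10 100 > Gen-6 70 > Gen-11 30.
Gen-7: +8 to 11 (cap) ; 34 left.
Gen-8: +9 to 12 (cap) ; 25 left.
Gen-2: +8 to 8 (cap) ; 17 left.
Gen-10 has room for 18 more but only 17 remain, so it gets 18.

18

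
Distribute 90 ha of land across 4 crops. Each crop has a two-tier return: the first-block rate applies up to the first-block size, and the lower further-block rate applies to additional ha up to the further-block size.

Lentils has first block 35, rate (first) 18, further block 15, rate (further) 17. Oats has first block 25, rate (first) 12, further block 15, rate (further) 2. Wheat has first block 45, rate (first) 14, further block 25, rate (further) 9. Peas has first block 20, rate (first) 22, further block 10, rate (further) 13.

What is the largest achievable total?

Rank every tier by rate: Peas/T1 22 > Lentils/T1 18 > Lentils/T2 17 > Wheat/T1 14 > Peas/T2 13 > Oats/T1 12 > Wheat/T2 9 > Oats/T2 2.
Fill Peas T1 block (20 at 22) — 70 left.
Fill Lentils T1 block (35 at 18) — 35 left.
Lentils/T2 (17): +15 — 20 left.
Wheat T1 at 14: only 20 left, fill 20.
Total = 22×20 + 18×35 + 17×15 + 14×20 = 1605.

1605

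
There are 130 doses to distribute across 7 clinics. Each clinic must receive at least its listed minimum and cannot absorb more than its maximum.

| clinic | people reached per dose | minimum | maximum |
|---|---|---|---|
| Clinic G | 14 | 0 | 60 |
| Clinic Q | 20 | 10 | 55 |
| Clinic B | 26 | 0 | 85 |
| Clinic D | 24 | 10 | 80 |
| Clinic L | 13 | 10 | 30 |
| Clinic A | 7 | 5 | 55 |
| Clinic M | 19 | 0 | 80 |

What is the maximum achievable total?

3055

Meeting every minimum uses 0+10+0+10+10+5+0 = 35 doses, leaving 95.
Order the clinics by people reached per dose: Clinic B 26 > Clinic D 24 > Clinic Q 20 > Clinic M 19 > Clinic G 14 > Clinic L 13 > Clinic A 7.
Give Clinic B 85 more to hit its cap of 85 → 10 left.
Only 10 left; Clinic D takes them to reach 20.
Total = 20×10 + 26×85 + 24×20 + 13×10 + 7×5 = 3055.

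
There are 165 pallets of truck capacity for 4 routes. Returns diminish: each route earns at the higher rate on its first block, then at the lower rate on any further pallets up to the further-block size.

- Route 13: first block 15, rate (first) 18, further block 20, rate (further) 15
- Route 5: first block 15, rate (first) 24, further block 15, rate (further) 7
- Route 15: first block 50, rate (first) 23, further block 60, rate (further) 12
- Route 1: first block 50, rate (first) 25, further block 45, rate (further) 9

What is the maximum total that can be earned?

3510

Treat each block as its own option and order by rate: Route 1/tier1 25 > Route 5/tier1 24 > Route 15/tier1 23 > Route 13/tier1 18 > Route 13/tier2 15 > Route 15/tier2 12 > Route 1/tier2 9 > Route 5/tier2 7.
Fill Route 1 tier1 block (50 at 25) — 115 left.
Route 5 tier1 at 24: fill all 15 — 100 left.
Route 15/tier1 (23): +50 — 50 left.
Route 13/tier1 (18): +15 — 35 left.
Route 13/tier2 (15): +20 — 15 left.
15 remain; put them into Route 15 tier2 at 12.
Total = 25×50 + 24×15 + 23×50 + 18×15 + 15×20 + 12×15 = 3510.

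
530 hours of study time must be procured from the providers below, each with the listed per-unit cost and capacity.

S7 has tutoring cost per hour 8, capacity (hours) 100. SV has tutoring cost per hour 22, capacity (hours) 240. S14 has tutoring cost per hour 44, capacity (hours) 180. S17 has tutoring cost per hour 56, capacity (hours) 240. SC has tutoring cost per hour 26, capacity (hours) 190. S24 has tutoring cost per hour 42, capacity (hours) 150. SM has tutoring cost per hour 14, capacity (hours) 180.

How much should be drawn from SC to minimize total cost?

10

Use providers in increasing cost order.
Take 100 from S7 at 8 ; need 430 more.
SM (14): use full 180 ; 250 hours to go.
SV at 22: take all 240 hours ; 10 still needed.
Take 10 from SC at 26 to finish.
S24, S14, S17: unused.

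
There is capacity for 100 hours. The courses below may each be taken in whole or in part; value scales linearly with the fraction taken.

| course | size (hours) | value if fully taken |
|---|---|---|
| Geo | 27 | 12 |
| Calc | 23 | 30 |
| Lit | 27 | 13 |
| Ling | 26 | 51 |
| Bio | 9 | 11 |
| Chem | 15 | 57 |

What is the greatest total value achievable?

Sort by value density: Chem 57/15≈3.8, Ling 51/26≈1.96, Calc 30/23≈1.3, Bio 11/9≈1.22, Lit 13/27≈0.481, Geo 12/27≈0.444.
Chem: take in full, 15 hours for value 57 — 85 left.
All 26 hours of Ling fit (value 51) — 59 remain.
All 23 hours of Calc fit (value 30) — 36 remain.
All 9 hours of Bio fit (value 11) — 27 remain.
All 27 hours of Lit fit (value 13) — 0 remain.
Total value = 162.

162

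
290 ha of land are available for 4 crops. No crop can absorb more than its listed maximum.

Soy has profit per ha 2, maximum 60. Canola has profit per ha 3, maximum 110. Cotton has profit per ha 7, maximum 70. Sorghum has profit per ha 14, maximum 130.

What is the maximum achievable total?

2580

Rank by profit per ha: Sorghum 14 > Cotton 7 > Canola 3 > Soy 2.
Sorghum: +130 to 130 (cap) ; 160 left.
Cotton: +70 to 70 (cap) ; 90 left.
Only 90 left; Canola takes them to reach 90.
Total = 3×90 + 7×70 + 14×130 = 2580.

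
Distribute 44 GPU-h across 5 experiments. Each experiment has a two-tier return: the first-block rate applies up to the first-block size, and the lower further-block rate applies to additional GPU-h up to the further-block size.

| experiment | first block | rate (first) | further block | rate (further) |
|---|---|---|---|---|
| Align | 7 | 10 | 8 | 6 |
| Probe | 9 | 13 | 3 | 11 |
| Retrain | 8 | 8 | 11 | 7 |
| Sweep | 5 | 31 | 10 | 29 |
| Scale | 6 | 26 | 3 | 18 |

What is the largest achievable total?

883

Order all 10 blocks by rate: Sweep/tier1 31 > Sweep/tier2 29 > Scale/tier1 26 > Scale/tier2 18 > Probe/tier1 13 > Probe/tier2 11 > Align/tier1 10 > Retrain/tier1 8 > Retrain/tier2 7 > Align/tier2 6.
Fill Sweep tier1 block (5 at 31) — 39 left.
Sweep tier2 at 29: fill all 10 — 29 left.
Scale/tier1 (26): +6 — 23 left.
Scale tier2 at 18: fill all 3 — 20 left.
Probe/tier1 (13): +9 — 11 left.
Fill Probe tier2 block (3 at 11) — 8 left.
Align tier1 at 10: fill all 7 — 1 left.
Retrain/tier1: +1 of 8 at 8; pool empty.
Total = 31×5 + 29×10 + 26×6 + 18×3 + 13×9 + 11×3 + 10×7 + 8×1 = 883.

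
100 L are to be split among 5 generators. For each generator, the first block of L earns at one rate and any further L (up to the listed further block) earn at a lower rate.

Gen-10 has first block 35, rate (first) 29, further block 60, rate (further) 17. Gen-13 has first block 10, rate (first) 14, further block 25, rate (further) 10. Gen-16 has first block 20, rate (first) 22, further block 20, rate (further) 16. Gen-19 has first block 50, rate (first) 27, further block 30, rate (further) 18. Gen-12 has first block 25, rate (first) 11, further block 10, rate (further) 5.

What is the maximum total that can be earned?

2695

Order all 10 blocks by rate: Gen-10/tier1 29 > Gen-19/tier1 27 > Gen-16/tier1 22 > Gen-19/tier2 18 > Gen-10/tier2 17 > Gen-16/tier2 16 > Gen-13/tier1 14 > Gen-12/tier1 11 > Gen-13/tier2 10 > Gen-12/tier2 5.
Fill Gen-10 tier1 block (35 at 29) — 65 left.
Fill Gen-19 tier1 block (50 at 27) — 15 left.
Gen-16 tier1 at 22: only 15 left, fill 15.
Total = 29×35 + 27×50 + 22×15 = 2695.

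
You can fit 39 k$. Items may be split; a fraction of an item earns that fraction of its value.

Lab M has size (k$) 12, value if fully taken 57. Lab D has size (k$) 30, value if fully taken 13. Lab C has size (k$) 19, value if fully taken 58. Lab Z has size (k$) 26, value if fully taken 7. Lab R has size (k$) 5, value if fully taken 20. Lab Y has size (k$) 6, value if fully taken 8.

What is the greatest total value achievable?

Rank by value-to-size ratio: Lab M 57/12≈4.75, Lab R 20/5≈4, Lab C 58/19≈3.05, Lab Y 8/6≈1.33, Lab D 13/30≈0.433, Lab Z 7/26≈0.269.
Take all of Lab M (12 k$, value 57) → 27 k$ left.
Take all of Lab R (5 k$, value 20) → 22 k$ left.
Take all of Lab C (19 k$, value 58) → 3 k$ left.
Fill the last 3 k$ with part of Lab Y: 3/6 of it earns 4.
Total value = 139.

139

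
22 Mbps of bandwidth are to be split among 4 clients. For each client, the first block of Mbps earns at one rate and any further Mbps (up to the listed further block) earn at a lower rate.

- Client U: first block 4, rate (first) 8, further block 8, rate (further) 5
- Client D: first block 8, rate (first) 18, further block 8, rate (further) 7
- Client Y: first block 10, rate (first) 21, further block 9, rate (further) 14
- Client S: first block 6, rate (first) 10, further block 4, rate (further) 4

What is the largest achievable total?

410

Rank every tier by rate: Client Y/tier1 21 > Client D/tier1 18 > Client Y/tier2 14 > Client S/tier1 10 > Client U/tier1 8 > Client D/tier2 7 > Client U/tier2 5 > Client S/tier2 4.
Client Y/tier1 (21): +10 → 12 left.
Fill Client D tier1 block (8 at 18) → 4 left.
4 remain; put them into Client Y tier2 at 14.
Total = 21×10 + 18×8 + 14×4 = 410.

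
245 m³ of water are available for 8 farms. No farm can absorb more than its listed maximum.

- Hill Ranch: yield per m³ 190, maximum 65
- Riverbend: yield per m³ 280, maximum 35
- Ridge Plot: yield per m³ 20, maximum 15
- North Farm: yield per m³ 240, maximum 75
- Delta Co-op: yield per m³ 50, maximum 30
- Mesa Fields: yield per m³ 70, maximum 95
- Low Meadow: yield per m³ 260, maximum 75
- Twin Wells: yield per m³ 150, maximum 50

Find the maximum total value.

Order the farms by yield per m³: Riverbend 280 > Low Meadow 260 > North Farm 240 > Hill Ranch 190 > Twin Wells 150 > Mesa Fields 70 > Delta Co-op 50 > Ridge Plot 20.
Riverbend: +35 to 35 (cap) ; 210 left.
Give Low Meadow 75 to hit its cap of 75 ; 135 left.
North Farm takes 75 to reach its cap of 75 ; 60 left.
Hill Ranch has room for 65 but only 60 remain, so it gets 60.
Total = 190×60 + 280×35 + 240×75 + 260×75 = 58700.

58700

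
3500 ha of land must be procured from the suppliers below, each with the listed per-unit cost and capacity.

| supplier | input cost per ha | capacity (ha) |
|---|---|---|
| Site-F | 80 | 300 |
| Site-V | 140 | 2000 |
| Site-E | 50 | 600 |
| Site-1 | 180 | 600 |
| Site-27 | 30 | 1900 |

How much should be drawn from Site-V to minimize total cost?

700

Use suppliers in increasing cost order.
Take 1900 from Site-27 at 30 → need 1600 more.
Site-E at 50: take all 600 ha → 1000 still needed.
Site-F at 80: take all 300 ha → 700 still needed.
Take 700 from Site-V at 140 to finish.
Site-1: unused.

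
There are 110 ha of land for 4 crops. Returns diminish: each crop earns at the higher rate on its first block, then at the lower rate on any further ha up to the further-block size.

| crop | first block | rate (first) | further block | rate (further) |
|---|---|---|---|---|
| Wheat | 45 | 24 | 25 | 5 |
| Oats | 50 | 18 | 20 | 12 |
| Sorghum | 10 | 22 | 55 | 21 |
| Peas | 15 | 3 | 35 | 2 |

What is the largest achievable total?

2455

Rank every tier by rate: Wheat/first 24 > Sorghum/first 22 > Sorghum/second 21 > Oats/first 18 > Oats/second 12 > Wheat/second 5 > Peas/first 3 > Peas/second 2.
Wheat/first (24): +45 — 65 left.
Fill Sorghum first block (10 at 22) — 55 left.
Fill Sorghum second block (55 at 21) — 0 left.
Total = 24×45 + 22×10 + 21×55 = 2455.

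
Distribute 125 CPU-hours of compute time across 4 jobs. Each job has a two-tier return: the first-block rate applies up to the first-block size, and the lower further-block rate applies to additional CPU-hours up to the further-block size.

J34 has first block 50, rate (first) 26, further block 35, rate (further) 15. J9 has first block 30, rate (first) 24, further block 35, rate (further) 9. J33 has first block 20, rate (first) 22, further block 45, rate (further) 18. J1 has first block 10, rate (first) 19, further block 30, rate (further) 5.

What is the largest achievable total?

Order all 8 blocks by rate: J34/first 26 > J9/first 24 > J33/first 22 > J1/first 19 > J33/second 18 > J34/second 15 > J9/second 9 > J1/second 5.
J34/first (26): +50 ; 75 left.
Fill J9 first block (30 at 24) ; 45 left.
Fill J33 first block (20 at 22) ; 25 left.
J1/first (19): +10 ; 15 left.
J33 second at 18: only 15 left, fill 15.
Total = 26×50 + 24×30 + 22×20 + 19×10 + 18×15 = 2920.

2920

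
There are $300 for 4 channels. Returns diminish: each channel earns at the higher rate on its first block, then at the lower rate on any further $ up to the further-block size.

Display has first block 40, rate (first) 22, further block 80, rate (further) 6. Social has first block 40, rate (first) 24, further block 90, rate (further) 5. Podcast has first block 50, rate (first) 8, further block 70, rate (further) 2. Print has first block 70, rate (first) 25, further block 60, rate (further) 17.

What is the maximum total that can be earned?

Order all 8 blocks by rate: Print/tier1 25 > Social/tier1 24 > Display/tier1 22 > Print/tier2 17 > Podcast/tier1 8 > Display/tier2 6 > Social/tier2 5 > Podcast/tier2 2.
Print tier1 at 25: fill all 70 ; 230 left.
Social tier1 at 24: fill all 40 ; 190 left.
Fill Display tier1 block (40 at 22) ; 150 left.
Print tier2 at 17: fill all 60 ; 90 left.
Fill Podcast tier1 block (50 at 8) ; 40 left.
40 remain; put them into Display tier2 at 6.
Total = 25×70 + 24×40 + 22×40 + 17×60 + 8×50 + 6×40 = 5250.

5250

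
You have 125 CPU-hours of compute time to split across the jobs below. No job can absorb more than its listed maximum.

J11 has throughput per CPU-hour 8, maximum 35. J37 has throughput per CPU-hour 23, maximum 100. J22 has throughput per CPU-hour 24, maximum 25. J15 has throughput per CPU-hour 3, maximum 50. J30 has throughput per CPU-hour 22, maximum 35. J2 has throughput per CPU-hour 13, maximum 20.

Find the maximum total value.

2900

Highest throughput per CPU-hour first: J22 24 > J37 23 > J30 22 > J2 13 > J11 8 > J15 3.
Give J22 25 to hit its cap of 25 ; 100 left.
J37 takes 100 to reach its cap of 100 ; 0 left.
Total = 23×100 + 24×25 = 2900.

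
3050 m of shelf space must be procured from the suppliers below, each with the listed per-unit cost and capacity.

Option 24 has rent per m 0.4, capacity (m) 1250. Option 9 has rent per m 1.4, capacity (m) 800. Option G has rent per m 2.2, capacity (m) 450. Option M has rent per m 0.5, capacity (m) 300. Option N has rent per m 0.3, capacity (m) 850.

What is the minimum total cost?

Use suppliers in increasing cost order.
Option N (0.3): use full 850 ; 2200 m to go.
Take 1250 from Option 24 at 0.4 ; need 950 more.
Option M (0.5): use full 300 ; 650 m to go.
Take 650 from Option 9 at 1.4 to finish.
Option G: unused.
Cost = 850×0.3 + 1250×0.4 + 300×0.5 + 650×1.4 = 1815.

1815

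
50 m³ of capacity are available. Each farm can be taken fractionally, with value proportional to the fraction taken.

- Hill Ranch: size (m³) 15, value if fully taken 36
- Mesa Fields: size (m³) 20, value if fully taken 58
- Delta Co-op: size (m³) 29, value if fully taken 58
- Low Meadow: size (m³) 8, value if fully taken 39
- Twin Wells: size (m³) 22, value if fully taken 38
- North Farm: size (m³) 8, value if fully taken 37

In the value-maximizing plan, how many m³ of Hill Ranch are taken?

Best value per unit of size first: Low Meadow 39/8≈4.88, North Farm 37/8≈4.62, Mesa Fields 58/20≈2.9, Hill Ranch 36/15≈2.4, Delta Co-op 58/29≈2, Twin Wells 38/22≈1.73.
Take all of Low Meadow (8 m³, value 39) → 42 m³ left.
North Farm: take in full, 8 m³ for value 37 → 34 left.
Mesa Fields: take in full, 20 m³ for value 58 → 14 left.
Fill the last 14 m³ with part of Hill Ranch: 14/15 of it earns 33.6.

14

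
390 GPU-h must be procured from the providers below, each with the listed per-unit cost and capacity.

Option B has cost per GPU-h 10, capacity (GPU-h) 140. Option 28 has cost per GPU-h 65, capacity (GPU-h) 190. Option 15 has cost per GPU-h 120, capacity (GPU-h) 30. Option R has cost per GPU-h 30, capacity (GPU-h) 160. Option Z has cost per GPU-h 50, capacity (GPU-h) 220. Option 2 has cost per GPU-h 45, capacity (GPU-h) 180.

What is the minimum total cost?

Use providers in increasing cost order.
Take 140 from Option B at 10 → need 250 more.
Option R at 30: take all 160 GPU-h → 90 still needed.
Take 90 from Option 2 at 45 to finish.
Option Z, Option 28, Option 15: unused.
Cost = 140×10 + 160×30 + 90×45 = 10250.

10250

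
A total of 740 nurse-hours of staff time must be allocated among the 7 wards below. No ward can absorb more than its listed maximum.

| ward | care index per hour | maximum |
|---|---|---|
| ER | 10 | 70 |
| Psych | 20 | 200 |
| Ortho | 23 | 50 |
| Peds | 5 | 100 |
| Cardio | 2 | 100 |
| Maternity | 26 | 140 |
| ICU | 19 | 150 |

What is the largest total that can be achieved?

12900

Highest care index per hour first: Maternity 26 > Ortho 23 > Psych 20 > ICU 19 > ER 10 > Peds 5 > Cardio 2.
Give Maternity 140 to hit its cap of 140 — 600 left.
Give Ortho 50 to hit its cap of 50 — 550 left.
Give Psych 200 to hit its cap of 200 — 350 left.
Give ICU 150 to hit its cap of 150 — 200 left.
ER: +70 to 70 (cap) — 130 left.
Give Peds 100 to hit its cap of 100 — 30 left.
Cardio has room for 100 but only 30 remain, so it gets 30.
Total = 10×70 + 20×200 + 23×50 + 5×100 + 2×30 + 26×140 + 19×150 = 12900.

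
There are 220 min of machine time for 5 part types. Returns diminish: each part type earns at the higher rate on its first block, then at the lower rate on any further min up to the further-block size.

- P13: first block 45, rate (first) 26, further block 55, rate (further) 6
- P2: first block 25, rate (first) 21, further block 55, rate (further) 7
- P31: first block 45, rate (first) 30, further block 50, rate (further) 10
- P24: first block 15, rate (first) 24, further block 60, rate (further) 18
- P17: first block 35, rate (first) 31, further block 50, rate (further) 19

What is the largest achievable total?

Treat each block as its own option and order by rate: P17/first 31 > P31/first 30 > P13/first 26 > P24/first 24 > P2/first 21 > P17/second 19 > P24/second 18 > P31/second 10 > P2/second 7 > P13/second 6.
P17 first at 31: fill all 35 — 185 left.
P31/first (30): +45 — 140 left.
Fill P13 first block (45 at 26) — 95 left.
P24/first (24): +15 — 80 left.
P2/first (21): +25 — 55 left.
P17 second at 19: fill all 50 — 5 left.
P24 second at 18: only 5 left, fill 5.
Total = 31×35 + 30×45 + 26×45 + 24×15 + 21×25 + 19×50 + 18×5 = 5530.

5530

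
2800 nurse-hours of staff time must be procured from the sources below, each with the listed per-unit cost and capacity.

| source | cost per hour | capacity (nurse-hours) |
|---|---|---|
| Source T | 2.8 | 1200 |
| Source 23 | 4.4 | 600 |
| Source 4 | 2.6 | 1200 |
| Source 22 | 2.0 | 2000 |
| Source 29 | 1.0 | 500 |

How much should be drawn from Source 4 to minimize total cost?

Cheapest first:
Source 29 at 1.0: take all 500 nurse-hours — 2300 still needed.
Take 2000 from Source 22 at 2.0 — need 300 more.
Source 4 (2.6): take the remaining 300 — done.
Source T, Source 23: unused.

300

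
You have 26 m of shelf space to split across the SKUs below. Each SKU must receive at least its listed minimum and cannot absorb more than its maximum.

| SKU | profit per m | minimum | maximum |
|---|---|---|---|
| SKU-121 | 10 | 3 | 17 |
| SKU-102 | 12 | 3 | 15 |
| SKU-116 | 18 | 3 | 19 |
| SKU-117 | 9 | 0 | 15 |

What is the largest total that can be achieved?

420

Meeting every minimum uses 3+3+3+0 = 9 m, leaving 17.
Rank by profit per m: SKU-116 18 > SKU-102 12 > SKU-121 10 > SKU-117 9.
SKU-116: +16 to 19 (cap) ; 1 left.
SKU-102: +1 (room for 12) → 4. Pool exhausted.
Total = 10×3 + 12×4 + 18×19 = 420.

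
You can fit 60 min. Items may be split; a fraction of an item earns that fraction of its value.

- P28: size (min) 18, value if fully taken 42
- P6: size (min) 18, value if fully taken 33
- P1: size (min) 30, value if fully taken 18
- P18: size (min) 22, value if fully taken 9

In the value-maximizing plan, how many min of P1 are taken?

Best value per unit of size first: P28 42/18≈2.33, P6 33/18≈1.83, P1 18/30≈0.6, P18 9/22≈0.409.
All 18 min of P28 fit (value 42) — 42 remain.
P6: take in full, 18 min for value 33 — 24 left.
Fill the last 24 min with part of P1: 24/30 of it earns 14.4.

24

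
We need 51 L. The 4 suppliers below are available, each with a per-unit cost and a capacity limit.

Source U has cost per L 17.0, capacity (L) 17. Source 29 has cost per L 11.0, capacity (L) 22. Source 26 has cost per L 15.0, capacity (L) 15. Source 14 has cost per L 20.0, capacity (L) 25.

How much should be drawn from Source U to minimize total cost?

14

Fill from the cheapest supplier first.
Take 22 from Source 29 at 11.0 — need 29 more.
Source 26 (15.0): use full 15 — 14 L to go.
Take 14 from Source U at 17.0 to finish.
Source 14: unused.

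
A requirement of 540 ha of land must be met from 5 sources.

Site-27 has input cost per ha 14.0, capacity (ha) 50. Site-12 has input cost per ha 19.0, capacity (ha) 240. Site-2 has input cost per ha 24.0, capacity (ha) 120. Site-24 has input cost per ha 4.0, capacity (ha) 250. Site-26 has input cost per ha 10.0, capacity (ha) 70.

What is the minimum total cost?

Fill from the cheapest source first.
Site-24 (4.0): use full 250 ; 290 ha to go.
Take 70 from Site-26 at 10.0 ; need 220 more.
Site-27 (14.0): use full 50 ; 170 ha to go.
Take 170 from Site-12 at 19.0 to finish.
Site-2: unused.
Cost = 250×4.0 + 70×10.0 + 50×14.0 + 170×19.0 = 5630.

5630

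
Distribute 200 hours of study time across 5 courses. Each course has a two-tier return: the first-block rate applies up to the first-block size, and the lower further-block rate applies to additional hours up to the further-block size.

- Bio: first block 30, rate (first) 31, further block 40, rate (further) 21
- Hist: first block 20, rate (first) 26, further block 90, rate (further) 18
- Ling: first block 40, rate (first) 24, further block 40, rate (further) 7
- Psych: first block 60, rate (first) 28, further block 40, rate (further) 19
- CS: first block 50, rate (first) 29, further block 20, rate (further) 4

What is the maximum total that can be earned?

5540

Rank every tier by rate: Bio/first 31 > CS/first 29 > Psych/first 28 > Hist/first 26 > Ling/first 24 > Bio/second 21 > Psych/second 19 > Hist/second 18 > Ling/second 7 > CS/second 4.
Bio first at 31: fill all 30 ; 170 left.
CS first at 29: fill all 50 ; 120 left.
Psych/first (28): +60 ; 60 left.
Hist first at 26: fill all 20 ; 40 left.
Ling/first (24): +40 ; 0 left.
Total = 31×30 + 29×50 + 28×60 + 26×20 + 24×40 = 5540.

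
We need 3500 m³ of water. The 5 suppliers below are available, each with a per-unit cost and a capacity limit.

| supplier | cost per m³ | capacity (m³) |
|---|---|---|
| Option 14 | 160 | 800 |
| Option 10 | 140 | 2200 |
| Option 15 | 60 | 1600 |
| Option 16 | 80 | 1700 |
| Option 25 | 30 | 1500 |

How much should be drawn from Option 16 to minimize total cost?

Fill from the cheapest supplier first.
Option 25 (30): use full 1500 → 2000 m³ to go.
Option 15 at 60: take all 1600 m³ → 400 still needed.
Option 16 (80): take the remaining 400 → done.
Option 10, Option 14: unused.

400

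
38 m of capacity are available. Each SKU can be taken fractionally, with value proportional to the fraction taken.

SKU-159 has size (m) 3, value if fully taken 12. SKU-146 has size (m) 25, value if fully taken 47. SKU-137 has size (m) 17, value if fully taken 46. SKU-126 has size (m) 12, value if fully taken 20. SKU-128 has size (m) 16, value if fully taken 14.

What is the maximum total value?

Sort by value density: SKU-159 12/3≈4, SKU-137 46/17≈2.71, SKU-146 47/25≈1.88, SKU-126 20/12≈1.67, SKU-128 14/16≈0.875.
All 3 m of SKU-159 fit (value 12) ; 35 remain.
SKU-137: take in full, 17 m for value 46 ; 18 left.
18 m left: a 18/25 share of SKU-146 gives 47×18/25 = 33.84.
Total value = 91.84.

91.84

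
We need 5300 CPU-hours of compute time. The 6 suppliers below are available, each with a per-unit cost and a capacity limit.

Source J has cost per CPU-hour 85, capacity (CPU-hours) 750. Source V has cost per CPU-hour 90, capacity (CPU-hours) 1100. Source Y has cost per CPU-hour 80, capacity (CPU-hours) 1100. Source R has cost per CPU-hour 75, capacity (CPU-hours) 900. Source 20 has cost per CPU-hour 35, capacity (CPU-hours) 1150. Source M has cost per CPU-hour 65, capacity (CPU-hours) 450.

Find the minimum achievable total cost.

374250

Cheapest first:
Take 1150 from Source 20 at 35 ; need 4150 more.
Source M at 65: take all 450 CPU-hours ; 3700 still needed.
Take 900 from Source R at 75 ; need 2800 more.
Take 1100 from Source Y at 80 ; need 1700 more.
Source J at 85: take all 750 CPU-hours ; 950 still needed.
Source V (90): take the remaining 950 ; done.
Cost = 1150×35 + 450×65 + 900×75 + 1100×80 + 750×85 + 950×90 = 374250.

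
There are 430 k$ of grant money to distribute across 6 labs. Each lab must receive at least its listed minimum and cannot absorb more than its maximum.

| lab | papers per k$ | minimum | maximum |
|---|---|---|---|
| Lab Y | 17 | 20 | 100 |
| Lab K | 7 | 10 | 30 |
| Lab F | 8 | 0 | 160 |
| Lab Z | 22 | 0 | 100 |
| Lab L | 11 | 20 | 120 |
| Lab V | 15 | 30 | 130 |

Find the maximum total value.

6910

Meeting every minimum uses 20+10+0+0+20+30 = 80 k$, leaving 350.
Rank by papers per k$: Lab Z 22 > Lab Y 17 > Lab V 15 > Lab L 11 > Lab F 8 > Lab K 7.
Give Lab Z 100 more to hit its cap of 100 → 250 left.
Lab Y: +80 to 100 (cap) → 170 left.
Lab V takes 100 more to reach its cap of 130 → 70 left.
Lab L has room for 100 more but only 70 remain, so it gets 90.
Total = 17×100 + 7×10 + 22×100 + 11×90 + 15×130 = 6910.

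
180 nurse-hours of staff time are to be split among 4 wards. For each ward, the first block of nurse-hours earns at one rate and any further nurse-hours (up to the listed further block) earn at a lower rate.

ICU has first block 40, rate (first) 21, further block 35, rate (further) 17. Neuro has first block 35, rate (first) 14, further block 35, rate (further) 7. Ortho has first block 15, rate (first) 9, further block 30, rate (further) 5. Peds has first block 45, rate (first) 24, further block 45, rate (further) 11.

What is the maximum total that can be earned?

3280

Order all 8 blocks by rate: Peds/first 24 > ICU/first 21 > ICU/second 17 > Neuro/first 14 > Peds/second 11 > Ortho/first 9 > Neuro/second 7 > Ortho/second 5.
Fill Peds first block (45 at 24) ; 135 left.
Fill ICU first block (40 at 21) ; 95 left.
ICU second at 17: fill all 35 ; 60 left.
Neuro first at 14: fill all 35 ; 25 left.
Peds second at 11: only 25 left, fill 25.
Total = 24×45 + 21×40 + 17×35 + 14×35 + 11×25 = 3280.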